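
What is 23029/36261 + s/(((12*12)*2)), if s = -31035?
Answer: -124303087/1160352 ≈ -107.13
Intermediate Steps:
23029/36261 + s/(((12*12)*2)) = 23029/36261 - 31035/((12*12)*2) = 23029*(1/36261) - 31035/(144*2) = 23029/36261 - 31035/288 = 23029/36261 - 31035*1/288 = 23029/36261 - 10345/96 = -124303087/1160352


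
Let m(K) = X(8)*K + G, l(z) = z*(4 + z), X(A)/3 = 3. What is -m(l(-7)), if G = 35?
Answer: -224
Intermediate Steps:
X(A) = 9 (X(A) = 3*3 = 9)
m(K) = 35 + 9*K (m(K) = 9*K + 35 = 35 + 9*K)
-m(l(-7)) = -(35 + 9*(-7*(4 - 7))) = -(35 + 9*(-7*(-3))) = -(35 + 9*21) = -(35 + 189) = -1*224 = -224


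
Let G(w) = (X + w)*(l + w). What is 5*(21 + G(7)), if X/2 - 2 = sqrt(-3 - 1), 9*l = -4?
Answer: 4190/9 + 1180*I/9 ≈ 465.56 + 131.11*I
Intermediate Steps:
l = -4/9 (l = (1/9)*(-4) = -4/9 ≈ -0.44444)
X = 4 + 4*I (X = 4 + 2*sqrt(-3 - 1) = 4 + 2*sqrt(-4) = 4 + 2*(2*I) = 4 + 4*I ≈ 4.0 + 4.0*I)
G(w) = (-4/9 + w)*(4 + w + 4*I) (G(w) = ((4 + 4*I) + w)*(-4/9 + w) = (4 + w + 4*I)*(-4/9 + w) = (-4/9 + w)*(4 + w + 4*I))
5*(21 + G(7)) = 5*(21 + (-16/9 + 7**2 - 16*I/9 + (1/9)*7*(32 + 36*I))) = 5*(21 + (-16/9 + 49 - 16*I/9 + (224/9 + 28*I))) = 5*(21 + (649/9 + 236*I/9)) = 5*(838/9 + 236*I/9) = 4190/9 + 1180*I/9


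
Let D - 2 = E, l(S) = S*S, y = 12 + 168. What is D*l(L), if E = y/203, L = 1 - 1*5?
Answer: 9376/203 ≈ 46.187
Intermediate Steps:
L = -4 (L = 1 - 5 = -4)
y = 180
E = 180/203 ≈ 0.88670
l(S) = S²
D = 586/203 (D = 2 + 180/203 = 586/203 ≈ 2.8867)
D*l(L) = (586/203)*(-4)² = (586/203)*16 = 9376/203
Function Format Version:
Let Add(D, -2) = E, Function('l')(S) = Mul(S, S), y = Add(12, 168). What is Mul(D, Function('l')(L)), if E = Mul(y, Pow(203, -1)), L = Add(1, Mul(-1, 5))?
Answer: Rational(9376, 203) ≈ 46.187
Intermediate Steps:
L = -4 (L = Add(1, -5) = -4)
y = 180
E = Rational(180, 203) (E = Mul(180, Pow(203, -1)) = Mul(180, Rational(1, 203)) = Rational(180, 203) ≈ 0.88670)
Function('l')(S) = Pow(S, 2)
D = Rational(586, 203) (D = Add(2, Rational(180, 203)) = Rational(586, 203) ≈ 2.8867)
Mul(D, Function('l')(L)) = Mul(Rational(586, 203), Pow(-4, 2)) = Mul(Rational(586, 203), 16) = Rational(9376, 203)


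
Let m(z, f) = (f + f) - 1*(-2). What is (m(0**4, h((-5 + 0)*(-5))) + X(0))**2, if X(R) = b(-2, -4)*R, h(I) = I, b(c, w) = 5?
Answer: 2704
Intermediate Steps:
m(z, f) = 2 + 2*f (m(z, f) = 2*f + 2 = 2 + 2*f)
X(R) = 5*R
(m(0**4, h((-5 + 0)*(-5))) + X(0))**2 = ((2 + 2*((-5 + 0)*(-5))) + 5*0)**2 = ((2 + 2*(-5*(-5))) + 0)**2 = ((2 + 2*25) + 0)**2 = ((2 + 50) + 0)**2 = (52 + 0)**2 = 52**2 = 2704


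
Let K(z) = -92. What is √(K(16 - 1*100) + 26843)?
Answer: √26751 ≈ 163.56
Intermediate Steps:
√(K(16 - 1*100) + 26843) = √(-92 + 26843) = √26751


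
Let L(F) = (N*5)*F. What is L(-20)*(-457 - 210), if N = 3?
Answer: 200100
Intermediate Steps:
L(F) = 15*F (L(F) = (3*5)*F = 15*F)
L(-20)*(-457 - 210) = (15*(-20))*(-457 - 210) = -300*(-667) = 200100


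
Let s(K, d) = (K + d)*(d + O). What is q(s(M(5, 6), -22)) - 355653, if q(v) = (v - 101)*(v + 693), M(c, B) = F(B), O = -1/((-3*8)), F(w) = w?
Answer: -847994/9 ≈ -94222.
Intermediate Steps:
O = 1/24 (O = -1/(-24) = -1*(-1/24) = 1/24 ≈ 0.041667)
M(c, B) = B
s(K, d) = (1/24 + d)*(K + d) (s(K, d) = (K + d)*(d + 1/24) = (K + d)*(1/24 + d) = (1/24 + d)*(K + d))
q(v) = (-101 + v)*(693 + v)
q(s(M(5, 6), -22)) - 355653 = (-69993 + ((-22)² + (1/24)*6 + (1/24)*(-22) + 6*(-22))² + 592*((-22)² + (1/24)*6 + (1/24)*(-22) + 6*(-22))) - 355653 = (-69993 + (484 + ¼ - 11/12 - 132)² + 592*(484 + ¼ - 11/12 - 132)) - 355653 = (-69993 + (1054/3)² + 592*(1054/3)) - 355653 = (-69993 + 1110916/9 + 623968/3) - 355653 = 2352883/9 - 355653 = -847994/9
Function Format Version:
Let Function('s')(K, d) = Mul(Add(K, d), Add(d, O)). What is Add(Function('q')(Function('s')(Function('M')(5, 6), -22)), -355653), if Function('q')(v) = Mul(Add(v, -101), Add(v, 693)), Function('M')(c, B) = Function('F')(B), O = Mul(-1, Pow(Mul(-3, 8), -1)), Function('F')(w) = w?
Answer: Rational(-847994, 9) ≈ -94222.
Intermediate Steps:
O = Rational(1, 24) (O = Mul(-1, Pow(-24, -1)) = Mul(-1, Rational(-1, 24)) = Rational(1, 24) ≈ 0.041667)
Function('M')(c, B) = B
Function('s')(K, d) = Mul(Add(Rational(1, 24), d), Add(K, d)) (Function('s')(K, d) = Mul(Add(K, d), Add(d, Rational(1, 24))) = Mul(Add(K, d), Add(Rational(1, 24), d)) = Mul(Add(Rational(1, 24), d), Add(K, d)))
Function('q')(v) = Mul(Add(-101, v), Add(693, v))
Add(Function('q')(Function('s')(Function('M')(5, 6), -22)), -355653) = Add(Add(-69993, Pow(Add(Pow(-22, 2), Mul(Rational(1, 24), 6), Mul(Rational(1, 24), -22), Mul(6, -22)), 2), Mul(592, Add(Pow(-22, 2), Mul(Rational(1, 24), 6), Mul(Rational(1, 24), -22), Mul(6, -22)))), -355653) = Add(Add(-69993, Pow(Add(484, Rational(1, 4), Rational(-11, 12), -132), 2), Mul(592, Add(484, Rational(1, 4), Rational(-11, 12), -132))), -355653) = Add(Add(-69993, Pow(Rational(1054, 3), 2), Mul(592, Rational(1054, 3))), -355653) = Add(Add(-69993, Rational(1110916, 9), Rational(623968, 3)), -355653) = Add(Rational(2352883, 9), -355653) = Rational(-847994, 9)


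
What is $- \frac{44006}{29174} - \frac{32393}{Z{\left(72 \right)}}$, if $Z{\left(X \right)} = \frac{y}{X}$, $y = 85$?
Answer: $- \frac{34023072007}{1239895} \approx -27440.0$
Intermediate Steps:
$Z{\left(X \right)} = \frac{85}{X}$
$- \frac{44006}{29174} - \frac{32393}{Z{\left(72 \right)}} = - \frac{44006}{29174} - \frac{32393}{85 \cdot \frac{1}{72}} = \left(-44006\right) \frac{1}{29174} - \frac{32393}{85 \cdot \frac{1}{72}} = - \frac{22003}{14587} - \frac{32393}{\frac{85}{72}} = - \frac{22003}{14587} - \frac{2332296}{85} = - \frac{34023072007}{1239895}$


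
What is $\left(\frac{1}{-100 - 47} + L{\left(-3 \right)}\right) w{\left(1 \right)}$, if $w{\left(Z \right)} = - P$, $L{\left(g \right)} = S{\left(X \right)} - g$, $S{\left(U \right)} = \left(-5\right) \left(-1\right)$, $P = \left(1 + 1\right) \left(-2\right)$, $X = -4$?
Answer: $\frac{4700}{147} \approx 31.973$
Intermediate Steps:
$P = -4$ ($P = 2 \left(-2\right) = -4$)
$S{\left(U \right)} = 5$
$L{\left(g \right)} = 5 - g$
$w{\left(Z \right)} = 4$ ($w{\left(Z \right)} = \left(-1\right) \left(-4\right) = 4$)
$\left(\frac{1}{-100 - 47} + L{\left(-3 \right)}\right) w{\left(1 \right)} = \left(\frac{1}{-100 - 47} + \left(5 - -3\right)\right) 4 = \left(\frac{1}{-147} + \left(5 + 3\right)\right) 4 = \left(- \frac{1}{147} + 8\right) 4 = \frac{1175}{147} \cdot 4 = \frac{4700}{147}$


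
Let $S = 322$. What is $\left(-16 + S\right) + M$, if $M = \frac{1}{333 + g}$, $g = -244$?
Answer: $\frac{27235}{89} \approx 306.01$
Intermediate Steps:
$M = \frac{1}{89}$ ($M = \frac{1}{333 - 244} = \frac{1}{89} \approx 0.011236$)
$\left(-16 + S\right) + M = \left(-16 + 322\right) + \frac{1}{89} = 306 + \frac{1}{89} = \frac{27235}{89}$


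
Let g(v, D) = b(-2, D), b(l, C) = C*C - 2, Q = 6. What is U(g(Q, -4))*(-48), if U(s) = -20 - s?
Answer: 1632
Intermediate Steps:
b(l, C) = -2 + C² (b(l, C) = C² - 2 = -2 + C²)
g(v, D) = -2 + D²
U(g(Q, -4))*(-48) = (-20 - (-2 + (-4)²))*(-48) = (-20 - (-2 + 16))*(-48) = (-20 - 1*14)*(-48) = (-20 - 14)*(-48) = -34*(-48) = 1632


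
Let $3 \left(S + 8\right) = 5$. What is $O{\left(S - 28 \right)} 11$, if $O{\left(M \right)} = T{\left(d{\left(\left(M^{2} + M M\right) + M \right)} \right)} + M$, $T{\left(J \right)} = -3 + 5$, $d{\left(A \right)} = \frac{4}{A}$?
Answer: $- \frac{1067}{3} \approx -355.67$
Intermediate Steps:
$S = - \frac{19}{3}$ ($S = -8 + \frac{1}{3} \cdot 5 = -8 + \frac{5}{3} = - \frac{19}{3} \approx -6.3333$)
$T{\left(J \right)} = 2$
$O{\left(M \right)} = 2 + M$
$O{\left(S - 28 \right)} 11 = \left(2 - \frac{103}{3}\right) 11 = \left(- \frac{97}{3}\right) 11 = - \frac{1067}{3}$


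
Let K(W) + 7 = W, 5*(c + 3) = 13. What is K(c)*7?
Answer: -259/5 ≈ -51.800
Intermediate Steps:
c = -⅖ (c = -3 + (⅕)*13 = -3 + 13/5 = -⅖ ≈ -0.40000)
K(W) = -7 + W
K(c)*7 = (-7 - ⅖)*7 = -37/5*7 = -259/5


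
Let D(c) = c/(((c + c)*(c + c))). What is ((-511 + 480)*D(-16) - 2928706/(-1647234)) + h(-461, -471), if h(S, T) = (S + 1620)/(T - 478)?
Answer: 52076317739/50023202112 ≈ 1.0410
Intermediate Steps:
D(c) = 1/(4*c) (D(c) = c/(((2*c)*(2*c))) = c/((4*c²)) = c*(1/(4*c²)) = 1/(4*c))
h(S, T) = (1620 + S)/(-478 + T)
((-511 + 480)*D(-16) - 2928706/(-1647234)) + h(-461, -471) = ((-511 + 480)*((¼)/(-16)) - 2928706/(-1647234)) + (1620 - 461)/(-478 - 471) = (-31*(-1)/(4*16) - 2928706*(-1/1647234)) + 1159/(-949) = (-31*(-1/64) + 1464353/823617) - 1/949*1159 = (31/64 + 1464353/823617) - 1159/949 = 119250719/52711488 - 1159/949 = 52076317739/50023202112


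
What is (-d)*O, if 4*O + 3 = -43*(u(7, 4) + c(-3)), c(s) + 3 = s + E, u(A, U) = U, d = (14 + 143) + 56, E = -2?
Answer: -35997/4 ≈ -8999.3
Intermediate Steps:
d = 213 (d = 157 + 56 = 213)
c(s) = -5 + s (c(s) = -3 + (s - 2) = -3 + (-2 + s) = -5 + s)
O = 169/4 (O = -¾ + (-43*(4 + (-5 - 3)))/4 = -¾ + (-43*(4 - 8))/4 = -¾ + (-43*(-4))/4 = -¾ + (¼)*172 = -¾ + 43 = 169/4 ≈ 42.250)
(-d)*O = -1*213*(169/4) = -213*169/4 = -35997/4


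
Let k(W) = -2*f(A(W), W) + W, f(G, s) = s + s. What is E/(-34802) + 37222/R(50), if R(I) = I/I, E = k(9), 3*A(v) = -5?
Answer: 1295400071/34802 ≈ 37222.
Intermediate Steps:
A(v) = -5/3 (A(v) = (⅓)*(-5) = -5/3)
f(G, s) = 2*s
k(W) = -3*W (k(W) = -4*W + W = -3*W)
E = -27 (E = -3*9 = -27)
R(I) = 1
E/(-34802) + 37222/R(50) = -27/(-34802) + 37222/1 = -27*(-1/34802) + 37222*1 = 27/34802 + 37222 = 1295400071/34802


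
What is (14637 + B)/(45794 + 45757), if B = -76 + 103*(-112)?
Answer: 3025/91551 ≈ 0.033042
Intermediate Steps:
B = -11612 (B = -76 - 11536 = -11612)
(14637 + B)/(45794 + 45757) = (14637 - 11612)/(45794 + 45757) = 3025/91551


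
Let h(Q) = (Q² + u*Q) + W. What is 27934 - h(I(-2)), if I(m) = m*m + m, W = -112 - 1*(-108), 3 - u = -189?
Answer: 27550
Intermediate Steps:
u = 192 (u = 3 - 1*(-189) = 3 + 189 = 192)
W = -4 (W = -112 + 108 = -4)
I(m) = m + m² (I(m) = m² + m = m + m²)
h(Q) = -4 + Q² + 192*Q (h(Q) = (Q² + 192*Q) - 4 = -4 + Q² + 192*Q)
27934 - h(I(-2)) = 27934 - (-4 + (-2*(1 - 2))² + 192*(-2*(1 - 2))) = 27934 - (-4 + (-2*(-1))² + 192*(-2*(-1))) = 27934 - (-4 + 2² + 192*2) = 27934 - (-4 + 4 + 384) = 27934 - 1*384 = 27934 - 384 = 27550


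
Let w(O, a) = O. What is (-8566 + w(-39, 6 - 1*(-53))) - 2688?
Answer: -11293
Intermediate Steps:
(-8566 + w(-39, 6 - 1*(-53))) - 2688 = (-8566 - 39) - 2688 = -8605 - 2688 = -11293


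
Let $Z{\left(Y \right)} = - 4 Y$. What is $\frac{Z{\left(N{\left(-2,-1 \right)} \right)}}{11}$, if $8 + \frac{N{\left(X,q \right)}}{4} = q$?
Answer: $\frac{144}{11} \approx 13.091$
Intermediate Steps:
$N{\left(X,q \right)} = -32 + 4 q$
$\frac{Z{\left(N{\left(-2,-1 \right)} \right)}}{11} = \frac{\left(-4\right) \left(-32 + 4 \left(-1\right)\right)}{11} = \frac{\left(-4\right) \left(-32 - 4\right)}{11} = \frac{\left(-4\right) \left(-36\right)}{11} = \frac{1}{11} \cdot 144 = \frac{144}{11}$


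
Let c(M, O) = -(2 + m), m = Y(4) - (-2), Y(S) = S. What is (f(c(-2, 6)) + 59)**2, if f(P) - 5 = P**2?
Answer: 16384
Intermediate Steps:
m = 6 (m = 4 - (-2) = 4 - 1*(-2) = 4 + 2 = 6)
c(M, O) = -8 (c(M, O) = -(2 + 6) = -1*8 = -8)
f(P) = 5 + P**2
(f(c(-2, 6)) + 59)**2 = ((5 + (-8)**2) + 59)**2 = ((5 + 64) + 59)**2 = (69 + 59)**2 = 128**2 = 16384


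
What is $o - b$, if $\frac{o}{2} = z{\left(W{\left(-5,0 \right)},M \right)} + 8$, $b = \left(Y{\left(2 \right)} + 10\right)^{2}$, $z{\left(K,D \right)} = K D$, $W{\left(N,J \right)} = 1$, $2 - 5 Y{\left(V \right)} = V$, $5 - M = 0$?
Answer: $-74$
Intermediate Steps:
$M = 5$ ($M = 5 - 0 = 5 + 0 = 5$)
$Y{\left(V \right)} = \frac{2}{5} - \frac{V}{5}$
$z{\left(K,D \right)} = D K$
$b = 100$ ($b = \left(\left(\frac{2}{5} - \frac{2}{5}\right) + 10\right)^{2} = \left(0 + 10\right)^{2} = 10^{2} = 100$)
$o = 26$ ($o = 2 \left(5 \cdot 1 + 8\right) = 2 \left(5 + 8\right) = 2 \cdot 13 = 26$)
$o - b = 26 - 100 = -74$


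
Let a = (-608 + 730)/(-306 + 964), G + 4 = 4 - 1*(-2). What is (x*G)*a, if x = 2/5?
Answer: 244/1645 ≈ 0.14833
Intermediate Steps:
x = ⅖ (x = 2*(⅕) = ⅖ ≈ 0.40000)
G = 2 (G = -4 + (4 - 1*(-2)) = -4 + (4 + 2) = -4 + 6 = 2)
a = 61/329 (a = 122/658 = 122*(1/658) = 61/329 ≈ 0.18541)
(x*G)*a = ((⅖)*2)*(61/329) = (⅘)*(61/329) = 244/1645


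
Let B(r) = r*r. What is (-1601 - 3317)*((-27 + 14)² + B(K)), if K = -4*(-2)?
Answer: -1145894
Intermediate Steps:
K = 8
B(r) = r²
(-1601 - 3317)*((-27 + 14)² + B(K)) = (-1601 - 3317)*((-27 + 14)² + 8²) = -4918*((-13)² + 64) = -4918*(169 + 64) = -4918*233 = -1145894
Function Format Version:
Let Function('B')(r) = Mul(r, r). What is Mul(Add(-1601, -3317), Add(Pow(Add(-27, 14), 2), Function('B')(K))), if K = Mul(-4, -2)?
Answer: -1145894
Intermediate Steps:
K = 8
Function('B')(r) = Pow(r, 2)
Mul(Add(-1601, -3317), Add(Pow(Add(-27, 14), 2), Function('B')(K))) = Mul(Add(-1601, -3317), Add(Pow(Add(-27, 14), 2), Pow(8, 2))) = Mul(-4918, Add(Pow(-13, 2), 64)) = Mul(-4918, Add(169, 64)) = Mul(-4918, 233) = -1145894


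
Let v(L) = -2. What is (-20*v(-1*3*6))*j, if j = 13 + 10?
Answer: 920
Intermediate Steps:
j = 23
(-20*v(-1*3*6))*j = -20*(-2)*23 = 40*23 = 920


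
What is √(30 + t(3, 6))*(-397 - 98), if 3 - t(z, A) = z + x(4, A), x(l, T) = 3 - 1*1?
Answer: -990*√7 ≈ -2619.3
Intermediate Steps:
x(l, T) = 2 (x(l, T) = 3 - 1 = 2)
t(z, A) = 1 - z (t(z, A) = 3 - (z + 2) = 3 - (2 + z) = 3 + (-2 - z) = 1 - z)
√(30 + t(3, 6))*(-397 - 98) = √(30 + (1 - 1*3))*(-397 - 98) = √(30 + (1 - 3))*(-495) = √(30 - 2)*(-495) = √28*(-495) = (2*√7)*(-495) = -990*√7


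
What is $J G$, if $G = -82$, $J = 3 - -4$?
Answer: $-574$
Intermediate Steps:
$J = 7$ ($J = 3 + 4 = 7$)
$J G = 7 \left(-82\right) = -574$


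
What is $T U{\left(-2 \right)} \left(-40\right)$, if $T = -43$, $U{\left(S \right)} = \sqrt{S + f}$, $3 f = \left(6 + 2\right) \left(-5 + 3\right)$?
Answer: $\frac{1720 i \sqrt{66}}{3} \approx 4657.8 i$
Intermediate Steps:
$f = - \frac{16}{3}$ ($f = \frac{\left(6 + 2\right) \left(-5 + 3\right)}{3} = \frac{8 \left(-2\right)}{3} = \frac{1}{3} \left(-16\right) = - \frac{16}{3} \approx -5.3333$)
$U{\left(S \right)} = \sqrt{- \frac{16}{3} + S}$ ($U{\left(S \right)} = \sqrt{S - \frac{16}{3}} = \sqrt{- \frac{16}{3} + S}$)
$T U{\left(-2 \right)} \left(-40\right) = - 43 \frac{\sqrt{-48 + 9 \left(-2\right)}}{3} \left(-40\right) = - 43 \frac{\sqrt{-48 - 18}}{3} \left(-40\right) = - 43 \frac{\sqrt{-66}}{3} \left(-40\right) = - 43 \frac{i \sqrt{66}}{3} \left(-40\right) = - \frac{43 i \sqrt{66}}{3} \left(-40\right) = \frac{1720 i \sqrt{66}}{3}$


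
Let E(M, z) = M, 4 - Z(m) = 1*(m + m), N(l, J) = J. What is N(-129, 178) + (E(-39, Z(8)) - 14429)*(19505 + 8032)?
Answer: -398405138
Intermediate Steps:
Z(m) = 4 - 2*m (Z(m) = 4 - (m + m) = 4 - 2*m)
N(-129, 178) + (E(-39, Z(8)) - 14429)*(19505 + 8032) = 178 + (-39 - 14429)*(19505 + 8032) = 178 - 14468*27537 = 178 - 398405316 = -398405138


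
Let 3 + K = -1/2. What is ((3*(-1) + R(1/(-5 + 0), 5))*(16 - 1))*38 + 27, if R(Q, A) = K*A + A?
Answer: -8808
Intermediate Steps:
K = -7/2 (K = -3 - 1/2 = -3 - 1*½ = -3 - ½ = -7/2 ≈ -3.5000)
R(Q, A) = -5*A/2 (R(Q, A) = -7*A/2 + A = -5*A/2)
((3*(-1) + R(1/(-5 + 0), 5))*(16 - 1))*38 + 27 = ((3*(-1) - 5/2*5)*(16 - 1))*38 + 27 = ((-3 - 25/2)*15)*38 + 27 = -31/2*15*38 + 27 = -465/2*38 + 27 = -8835 + 27 = -8808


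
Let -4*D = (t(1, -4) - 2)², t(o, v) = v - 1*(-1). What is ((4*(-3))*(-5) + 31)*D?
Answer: -2275/4 ≈ -568.75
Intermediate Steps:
t(o, v) = 1 + v (t(o, v) = v + 1 = 1 + v)
D = -25/4 (D = -((1 - 4) - 2)²/4 = -(-3 - 2)²/4 = -¼*(-5)² = -¼*25 = -25/4 ≈ -6.2500)
((4*(-3))*(-5) + 31)*D = ((4*(-3))*(-5) + 31)*(-25/4) = (-12*(-5) + 31)*(-25/4) = (60 + 31)*(-25/4) = 91*(-25/4) = -2275/4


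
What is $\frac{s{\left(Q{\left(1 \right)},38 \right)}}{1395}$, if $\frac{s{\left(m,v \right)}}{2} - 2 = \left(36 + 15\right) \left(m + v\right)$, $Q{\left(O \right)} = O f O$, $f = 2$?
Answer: $\frac{4084}{1395} \approx 2.9276$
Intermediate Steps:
$Q{\left(O \right)} = 2 O^{2}$ ($Q{\left(O \right)} = O 2 O = 2 O O = 2 O^{2}$)
$s{\left(m,v \right)} = 4 + 102 m + 102 v$ ($s{\left(m,v \right)} = 4 + 2 \left(36 + 15\right) \left(m + v\right) = 4 + 2 \cdot 51 \left(m + v\right) = 4 + 2 \left(51 m + 51 v\right) = 4 + \left(102 m + 102 v\right) = 4 + 102 m + 102 v$)
$\frac{s{\left(Q{\left(1 \right)},38 \right)}}{1395} = \frac{4 + 102 \cdot 2 \cdot 1^{2} + 102 \cdot 38}{1395} = \left(4 + 102 \cdot 2 \cdot 1 + 3876\right) \frac{1}{1395} = \left(4 + 102 \cdot 2 + 3876\right) \frac{1}{1395} = \left(4 + 204 + 3876\right) \frac{1}{1395} = 4084 \cdot \frac{1}{1395} = \frac{4084}{1395}$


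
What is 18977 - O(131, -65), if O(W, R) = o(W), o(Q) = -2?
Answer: 18979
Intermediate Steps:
O(W, R) = -2
18977 - O(131, -65) = 18977 - 1*(-2) = 18977 + 2 = 18979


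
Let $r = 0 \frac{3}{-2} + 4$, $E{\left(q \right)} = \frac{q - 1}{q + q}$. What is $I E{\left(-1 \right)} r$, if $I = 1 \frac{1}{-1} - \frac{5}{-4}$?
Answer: $1$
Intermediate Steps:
$I = \frac{1}{4}$ ($I = 1 \left(-1\right) - - \frac{5}{4} = -1 + \frac{5}{4} = \frac{1}{4} \approx 0.25$)
$E{\left(q \right)} = \frac{-1 + q}{2 q}$
$r = 4$ ($r = 0 \cdot 3 \left(- \frac{1}{2}\right) + 4 = 0 \left(- \frac{3}{2}\right) + 4 = 0 + 4 = 4$)
$I E{\left(-1 \right)} r = \frac{\frac{1}{2} \frac{1}{-1} \left(-1 - 1\right)}{4} \cdot 4 = \frac{\frac{1}{2} \left(-1\right) \left(-2\right)}{4} \cdot 4 = \frac{1}{4} \cdot 1 \cdot 4 = \frac{1}{4} \cdot 4 = 1$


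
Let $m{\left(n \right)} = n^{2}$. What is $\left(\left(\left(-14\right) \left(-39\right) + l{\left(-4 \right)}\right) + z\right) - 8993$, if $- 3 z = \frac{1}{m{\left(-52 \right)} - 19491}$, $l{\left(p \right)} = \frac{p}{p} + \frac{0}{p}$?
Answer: $- \frac{425349005}{50361} \approx -8446.0$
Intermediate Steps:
$l{\left(p \right)} = 1$ ($l{\left(p \right)} = 1 + 0 = 1$)
$z = \frac{1}{50361}$ ($z = - \frac{1}{3 \left(\left(-52\right)^{2} - 19491\right)} = - \frac{1}{3 \left(2704 - 19491\right)} = - \frac{1}{3 \left(-16787\right)} = \left(- \frac{1}{3}\right) \left(- \frac{1}{16787}\right) = \frac{1}{50361} \approx 1.9857 \cdot 10^{-5}$)
$\left(\left(\left(-14\right) \left(-39\right) + l{\left(-4 \right)}\right) + z\right) - 8993 = \left(\left(\left(-14\right) \left(-39\right) + 1\right) + \frac{1}{50361}\right) - 8993 = \left(\left(546 + 1\right) + \frac{1}{50361}\right) - 8993 = \left(547 + \frac{1}{50361}\right) - 8993 = \frac{27547468}{50361} - 8993 = - \frac{425349005}{50361}$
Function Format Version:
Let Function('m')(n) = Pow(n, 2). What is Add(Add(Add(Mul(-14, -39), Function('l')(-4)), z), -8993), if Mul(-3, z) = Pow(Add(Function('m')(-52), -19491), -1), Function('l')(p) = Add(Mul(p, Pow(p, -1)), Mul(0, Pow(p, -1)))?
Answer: Rational(-425349005, 50361) ≈ -8446.0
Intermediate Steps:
Function('l')(p) = 1 (Function('l')(p) = Add(1, 0) = 1)
z = Rational(1, 50361) (z = Mul(Rational(-1, 3), Pow(Add(Pow(-52, 2), -19491), -1)) = Mul(Rational(-1, 3), Pow(Add(2704, -19491), -1)) = Mul(Rational(-1, 3), Pow(-16787, -1)) = Mul(Rational(-1, 3), Rational(-1, 16787)) = Rational(1, 50361) ≈ 1.9857e-5)
Add(Add(Add(Mul(-14, -39), Function('l')(-4)), z), -8993) = Add(Add(Add(Mul(-14, -39), 1), Rational(1, 50361)), -8993) = Add(Add(Add(546, 1), Rational(1, 50361)), -8993) = Add(Add(547, Rational(1, 50361)), -8993) = Add(Rational(27547468, 50361), -8993) = Rational(-425349005, 50361)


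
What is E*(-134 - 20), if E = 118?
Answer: -18172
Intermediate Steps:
E*(-134 - 20) = 118*(-134 - 20) = 118*(-154) = -18172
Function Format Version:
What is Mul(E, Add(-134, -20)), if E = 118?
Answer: -18172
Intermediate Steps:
Mul(E, Add(-134, -20)) = Mul(118, Add(-134, -20)) = Mul(118, -154) = -18172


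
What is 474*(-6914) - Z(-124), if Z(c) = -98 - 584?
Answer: -3276554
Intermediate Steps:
Z(c) = -682
474*(-6914) - Z(-124) = 474*(-6914) - 1*(-682) = -3277236 + 682 = -3276554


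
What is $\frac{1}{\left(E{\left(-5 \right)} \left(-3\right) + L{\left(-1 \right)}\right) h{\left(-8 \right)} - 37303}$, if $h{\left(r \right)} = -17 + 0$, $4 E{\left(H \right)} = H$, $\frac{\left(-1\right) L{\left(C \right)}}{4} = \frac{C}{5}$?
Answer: $- \frac{20}{747607} \approx -2.6752 \cdot 10^{-5}$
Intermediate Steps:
$L{\left(C \right)} = - \frac{4 C}{5}$ ($L{\left(C \right)} = - 4 \frac{C}{5} = - \frac{4 C}{5}$)
$E{\left(H \right)} = \frac{H}{4}$
$h{\left(r \right)} = -17$
$\frac{1}{\left(E{\left(-5 \right)} \left(-3\right) + L{\left(-1 \right)}\right) h{\left(-8 \right)} - 37303} = \frac{1}{\left(\frac{1}{4} \left(-5\right) \left(-3\right) - - \frac{4}{5}\right) \left(-17\right) - 37303} = \frac{1}{\left(\left(- \frac{5}{4}\right) \left(-3\right) + \frac{4}{5}\right) \left(-17\right) - 37303} = \frac{1}{\left(\frac{15}{4} + \frac{4}{5}\right) \left(-17\right) - 37303} = \frac{1}{\frac{91}{20} \left(-17\right) - 37303} = \frac{1}{- \frac{1547}{20} - 37303} = \frac{1}{- \frac{747607}{20}} = - \frac{20}{747607}$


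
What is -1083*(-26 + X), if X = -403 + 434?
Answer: -5415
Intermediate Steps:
X = 31
-1083*(-26 + X) = -1083*(-26 + 31) = -1083*5 = -1*5415 = -5415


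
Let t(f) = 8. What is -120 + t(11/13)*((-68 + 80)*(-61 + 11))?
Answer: -4920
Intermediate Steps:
-120 + t(11/13)*((-68 + 80)*(-61 + 11)) = -120 + 8*((-68 + 80)*(-61 + 11)) = -120 + 8*(12*(-50)) = -120 + 8*(-600) = -120 - 4800 = -4920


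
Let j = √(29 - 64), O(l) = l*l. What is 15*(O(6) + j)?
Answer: 540 + 15*I*√35 ≈ 540.0 + 88.741*I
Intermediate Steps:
O(l) = l²
j = I*√35 (j = √(-35) = I*√35 ≈ 5.9161*I)
15*(O(6) + j) = 15*(6² + I*√35) = 15*(36 + I*√35) = 540 + 15*I*√35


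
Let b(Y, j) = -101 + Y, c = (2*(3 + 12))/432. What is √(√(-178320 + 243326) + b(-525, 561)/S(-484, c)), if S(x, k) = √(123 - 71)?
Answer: √(-4069*√13 + 169*√65006)/13 ≈ 12.967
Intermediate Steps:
c = 5/72 (c = (2*15)*(1/432) = 30*(1/432) = 5/72 ≈ 0.069444)
S(x, k) = 2*√13 (S(x, k) = √52 = 2*√13)
√(√(-178320 + 243326) + b(-525, 561)/S(-484, c)) = √(√(-178320 + 243326) + (-101 - 525)/((2*√13))) = √(√65006 - 313*√13/13)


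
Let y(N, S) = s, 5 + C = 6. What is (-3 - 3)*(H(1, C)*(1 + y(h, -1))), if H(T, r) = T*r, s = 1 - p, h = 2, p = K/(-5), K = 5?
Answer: -18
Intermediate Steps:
C = 1 (C = -5 + 6 = 1)
p = -1 (p = 5/(-5) = 5*(-1/5) = -1)
s = 2 (s = 1 - 1*(-1) = 1 + 1 = 2)
y(N, S) = 2
(-3 - 3)*(H(1, C)*(1 + y(h, -1))) = (-3 - 3)*((1*1)*(1 + 2)) = -6*3 = -18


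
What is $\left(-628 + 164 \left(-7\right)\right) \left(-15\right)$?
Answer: $26640$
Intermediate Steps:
$\left(-628 + 164 \left(-7\right)\right) \left(-15\right) = \left(-628 - 1148\right) \left(-15\right) = \left(-1776\right) \left(-15\right) = 26640$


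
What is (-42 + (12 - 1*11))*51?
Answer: -2091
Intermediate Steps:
(-42 + (12 - 1*11))*51 = (-42 + (12 - 11))*51 = (-42 + 1)*51 = -41*51 = -2091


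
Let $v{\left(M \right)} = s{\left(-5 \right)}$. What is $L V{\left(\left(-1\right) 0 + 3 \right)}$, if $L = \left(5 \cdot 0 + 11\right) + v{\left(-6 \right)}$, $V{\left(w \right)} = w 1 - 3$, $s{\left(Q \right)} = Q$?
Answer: $0$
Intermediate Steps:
$v{\left(M \right)} = -5$
$V{\left(w \right)} = -3 + w$ ($V{\left(w \right)} = w - 3 = -3 + w$)
$L = 6$ ($L = \left(5 \cdot 0 + 11\right) - 5 = \left(0 + 11\right) - 5 = 11 - 5 = 6$)
$L V{\left(\left(-1\right) 0 + 3 \right)} = 6 \left(-3 + \left(\left(-1\right) 0 + 3\right)\right) = 6 \left(-3 + \left(0 + 3\right)\right) = 6 \left(-3 + 3\right) = 6 \cdot 0 = 0$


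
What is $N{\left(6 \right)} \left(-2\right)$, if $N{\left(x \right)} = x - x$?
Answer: $0$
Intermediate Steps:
$N{\left(x \right)} = 0$
$N{\left(6 \right)} \left(-2\right) = 0 \left(-2\right) = 0$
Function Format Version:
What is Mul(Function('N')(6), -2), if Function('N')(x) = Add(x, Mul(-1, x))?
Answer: 0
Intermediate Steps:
Function('N')(x) = 0
Mul(Function('N')(6), -2) = Mul(0, -2) = 0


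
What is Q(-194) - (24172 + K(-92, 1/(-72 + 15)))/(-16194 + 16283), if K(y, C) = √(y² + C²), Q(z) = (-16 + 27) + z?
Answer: -40459/89 - √27499537/5073 ≈ -455.63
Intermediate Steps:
Q(z) = 11 + z
K(y, C) = √(C² + y²)
Q(-194) - (24172 + K(-92, 1/(-72 + 15)))/(-16194 + 16283) = (11 - 194) - (24172 + √((1/(-72 + 15))² + (-92)²))/(-16194 + 16283) = -183 - (24172 + √((1/(-57))² + 8464))/89 = -183 - (24172 + √((-1/57)² + 8464))/89 = -183 - (24172 + √(1/3249 + 8464))/89 = -183 - (24172 + √(27499537/3249))/89 = -183 - (24172 + √27499537/57)/89 = -183 - (24172/89 + √27499537/5073) = -183 + (-24172/89 - √27499537/5073) = -40459/89 - √27499537/5073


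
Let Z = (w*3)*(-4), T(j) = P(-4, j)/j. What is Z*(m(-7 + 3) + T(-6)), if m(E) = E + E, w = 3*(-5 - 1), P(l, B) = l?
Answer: -1584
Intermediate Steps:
w = -18 (w = 3*(-6) = -18)
m(E) = 2*E
T(j) = -4/j
Z = 216 (Z = -18*3*(-4) = -54*(-4) = 216)
Z*(m(-7 + 3) + T(-6)) = 216*(2*(-7 + 3) - 4/(-6)) = 216*(2*(-4) - 4*(-⅙)) = 216*(-8 + ⅔) = 216*(-22/3) = -1584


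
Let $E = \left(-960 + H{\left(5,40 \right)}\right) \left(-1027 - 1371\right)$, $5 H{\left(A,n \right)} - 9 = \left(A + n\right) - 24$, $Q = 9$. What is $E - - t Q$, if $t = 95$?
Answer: $2288547$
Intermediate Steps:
$H{\left(A,n \right)} = -3 + \frac{A}{5} + \frac{n}{5}$ ($H{\left(A,n \right)} = \frac{9}{5} + \frac{\left(A + n\right) - 24}{5} = \frac{9}{5} + \frac{-24 + A + n}{5} = \frac{9}{5} + \left(- \frac{24}{5} + \frac{A}{5} + \frac{n}{5}\right) = -3 + \frac{A}{5} + \frac{n}{5}$)
$E = 2287692$ ($E = \left(-960 + \left(-3 + \frac{1}{5} \cdot 5 + \frac{1}{5} \cdot 40\right)\right) \left(-1027 - 1371\right) = \left(-960 + \left(-3 + 1 + 8\right)\right) \left(-2398\right) = \left(-960 + 6\right) \left(-2398\right) = \left(-954\right) \left(-2398\right) = 2287692$)
$E - - t Q = 2287692 - \left(-1\right) 95 \cdot 9 = 2287692 - \left(-95\right) 9 = 2287692 - -855 = 2287692 + 855 = 2288547$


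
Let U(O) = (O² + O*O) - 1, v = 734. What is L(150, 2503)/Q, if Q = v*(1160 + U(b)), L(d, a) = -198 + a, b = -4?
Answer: 2305/874194 ≈ 0.0026367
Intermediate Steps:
U(O) = -1 + 2*O² (U(O) = (O² + O²) - 1 = 2*O² - 1 = -1 + 2*O²)
Q = 874194 (Q = 734*(1160 + (-1 + 2*(-4)²)) = 734*(1160 + (-1 + 2*16)) = 734*(1160 + (-1 + 32)) = 734*(1160 + 31) = 734*1191 = 874194)
L(150, 2503)/Q = (-198 + 2503)/874194 = 2305*(1/874194) = 2305/874194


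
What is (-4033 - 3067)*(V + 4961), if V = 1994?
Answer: -49380500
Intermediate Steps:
(-4033 - 3067)*(V + 4961) = (-4033 - 3067)*(1994 + 4961) = -7100*6955 = -49380500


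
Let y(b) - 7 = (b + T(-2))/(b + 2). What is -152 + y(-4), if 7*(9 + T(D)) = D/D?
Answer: -970/7 ≈ -138.57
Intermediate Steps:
T(D) = -62/7 (T(D) = -9 + (D/D)/7 = -9 + (⅐)*1 = -9 + ⅐ = -62/7)
y(b) = 7 + (-62/7 + b)/(2 + b) (y(b) = 7 + (b - 62/7)/(b + 2) = 7 + (-62/7 + b)/(2 + b))
-152 + y(-4) = -152 + 4*(9 + 14*(-4))/(7*(2 - 4)) = -152 + (4/7)*(9 - 56)/(-2) = -152 + (4/7)*(-½)*(-47) = -152 + 94/7 = -970/7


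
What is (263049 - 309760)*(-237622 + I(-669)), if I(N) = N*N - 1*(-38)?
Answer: -9808235647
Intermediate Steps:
I(N) = 38 + N² (I(N) = N² + 38 = 38 + N²)
(263049 - 309760)*(-237622 + I(-669)) = (263049 - 309760)*(-237622 + (38 + (-669)²)) = -46711*(-237622 + (38 + 447561)) = -46711*(-237622 + 447599) = -46711*209977 = -9808235647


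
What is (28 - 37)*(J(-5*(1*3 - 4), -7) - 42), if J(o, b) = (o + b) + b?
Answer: 459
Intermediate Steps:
J(o, b) = o + 2*b (J(o, b) = (b + o) + b = o + 2*b)
(28 - 37)*(J(-5*(1*3 - 4), -7) - 42) = (28 - 37)*((-5*(1*3 - 4) + 2*(-7)) - 42) = -9*((-5*(3 - 4) - 14) - 42) = -9*((-5*(-1) - 14) - 42) = -9*((5 - 14) - 42) = -9*(-9 - 42) = -9*(-51) = 459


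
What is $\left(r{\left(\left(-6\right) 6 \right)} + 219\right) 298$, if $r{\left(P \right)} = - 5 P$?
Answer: $118902$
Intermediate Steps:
$\left(r{\left(\left(-6\right) 6 \right)} + 219\right) 298 = \left(- 5 \left(\left(-6\right) 6\right) + 219\right) 298 = \left(\left(-5\right) \left(-36\right) + 219\right) 298 = \left(180 + 219\right) 298 = 399 \cdot 298 = 118902$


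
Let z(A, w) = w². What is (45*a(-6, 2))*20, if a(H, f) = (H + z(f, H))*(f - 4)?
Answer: -54000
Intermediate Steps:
a(H, f) = (-4 + f)*(H + H²) (a(H, f) = (H + H²)*(f - 4) = (H + H²)*(-4 + f) = (-4 + f)*(H + H²))
(45*a(-6, 2))*20 = (45*(-6*(-4 + 2 - 4*(-6) - 6*2)))*20 = (45*(-6*(-4 + 2 + 24 - 12)))*20 = (45*(-6*10))*20 = (45*(-60))*20 = -2700*20 = -54000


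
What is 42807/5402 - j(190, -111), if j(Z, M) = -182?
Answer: 1025971/5402 ≈ 189.92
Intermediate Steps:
42807/5402 - j(190, -111) = 42807/5402 - 1*(-182) = 42807*(1/5402) + 182 = 42807/5402 + 182 = 1025971/5402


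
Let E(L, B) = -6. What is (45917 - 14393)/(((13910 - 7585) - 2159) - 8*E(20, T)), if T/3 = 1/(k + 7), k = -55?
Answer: 15762/2107 ≈ 7.4808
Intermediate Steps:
T = -1/16 (T = 3/(-55 + 7) = 3/(-48) = 3*(-1/48) = -1/16 ≈ -0.062500)
(45917 - 14393)/(((13910 - 7585) - 2159) - 8*E(20, T)) = (45917 - 14393)/(((13910 - 7585) - 2159) - 8*(-6)) = 31524/((6325 - 2159) + 48) = 31524/(4166 + 48) = 31524/4214 = 31524*(1/4214) = 15762/2107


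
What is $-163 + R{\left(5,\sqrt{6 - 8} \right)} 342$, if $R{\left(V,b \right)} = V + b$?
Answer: $1547 + 342 i \sqrt{2} \approx 1547.0 + 483.66 i$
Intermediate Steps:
$-163 + R{\left(5,\sqrt{6 - 8} \right)} 342 = -163 + \left(5 + \sqrt{6 - 8}\right) 342 = -163 + \left(5 + \sqrt{-2}\right) 342 = -163 + \left(5 + i \sqrt{2}\right) 342 = -163 + \left(1710 + 342 i \sqrt{2}\right) = 1547 + 342 i \sqrt{2}$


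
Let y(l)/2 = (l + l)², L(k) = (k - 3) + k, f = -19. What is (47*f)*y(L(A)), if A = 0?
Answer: -64296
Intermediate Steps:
L(k) = -3 + 2*k (L(k) = (-3 + k) + k = -3 + 2*k)
y(l) = 8*l² (y(l) = 2*(l + l)² = 2*(2*l)² = 2*(4*l²) = 8*l²)
(47*f)*y(L(A)) = (47*(-19))*(8*(-3 + 2*0)²) = -7144*(-3 + 0)² = -7144*(-3)² = -7144*9 = -893*72 = -64296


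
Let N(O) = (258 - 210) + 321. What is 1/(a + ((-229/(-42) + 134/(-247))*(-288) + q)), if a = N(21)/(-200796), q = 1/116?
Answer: -57862714/81819961597 ≈ -0.00070720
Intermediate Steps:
N(O) = 369 (N(O) = 48 + 321 = 369)
q = 1/116 ≈ 0.0086207
a = -123/66932 (a = 369/(-200796) = 369*(-1/200796) = -123/66932 ≈ -0.0018377)
1/(a + ((-229/(-42) + 134/(-247))*(-288) + q)) = 1/(-123/66932 + ((-229/(-42) + 134/(-247))*(-288) + 1/116)) = 1/(-123/66932 + ((-229*(-1/42) + 134*(-1/247))*(-288) + 1/116)) = 1/(-123/66932 + ((229/42 - 134/247)*(-288) + 1/116)) = 1/(-123/66932 + ((50935/10374)*(-288) + 1/116)) = 1/(-123/66932 + (-2444880/1729 + 1/116)) = 1/(-123/66932 - 283604351/200564) = 1/(-81819961597/57862714) = -57862714/81819961597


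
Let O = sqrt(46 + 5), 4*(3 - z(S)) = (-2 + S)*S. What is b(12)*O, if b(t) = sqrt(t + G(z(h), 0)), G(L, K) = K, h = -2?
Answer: 6*sqrt(17) ≈ 24.739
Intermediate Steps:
z(S) = 3 - S*(-2 + S)/4 (z(S) = 3 - (-2 + S)*S/4 = 3 - S*(-2 + S)/4)
b(t) = sqrt(t) (b(t) = sqrt(t + 0) = sqrt(t))
O = sqrt(51) ≈ 7.1414
b(12)*O = sqrt(12)*sqrt(51) = (2*sqrt(3))*sqrt(51) = 6*sqrt(17)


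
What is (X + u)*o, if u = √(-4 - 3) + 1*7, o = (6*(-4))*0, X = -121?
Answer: 0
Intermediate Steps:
o = 0 (o = -24*0 = 0)
u = 7 + I*√7 (u = √(-7) + 7 = I*√7 + 7 = 7 + I*√7 ≈ 7.0 + 2.6458*I)
(X + u)*o = (-121 + (7 + I*√7))*0 = (-114 + I*√7)*0 = 0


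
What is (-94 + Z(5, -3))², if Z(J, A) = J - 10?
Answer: 9801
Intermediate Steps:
Z(J, A) = -10 + J
(-94 + Z(5, -3))² = (-94 + (-10 + 5))² = (-94 - 5)² = (-99)² = 9801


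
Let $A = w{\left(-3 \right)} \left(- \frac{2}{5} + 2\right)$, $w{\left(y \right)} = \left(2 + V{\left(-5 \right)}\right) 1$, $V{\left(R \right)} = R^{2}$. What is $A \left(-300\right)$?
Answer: $-12960$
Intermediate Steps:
$w{\left(y \right)} = 27$ ($w{\left(y \right)} = \left(2 + \left(-5\right)^{2}\right) 1 = \left(2 + 25\right) 1 = 27 \cdot 1 = 27$)
$A = \frac{216}{5}$ ($A = 27 \left(- \frac{2}{5} + 2\right) = 27 \cdot \frac{8}{5} = \frac{216}{5} \approx 43.2$)
$A \left(-300\right) = \frac{216}{5} \left(-300\right) = -12960$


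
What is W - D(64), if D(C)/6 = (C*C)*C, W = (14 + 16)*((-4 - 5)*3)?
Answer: -1573674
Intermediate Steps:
W = -810 (W = 30*(-9*3) = 30*(-27) = -810)
D(C) = 6*C³ (D(C) = 6*((C*C)*C) = 6*(C²*C) = 6*C³)
W - D(64) = -810 - 6*64³ = -810 - 6*262144 = -810 - 1*1572864 = -810 - 1572864 = -1573674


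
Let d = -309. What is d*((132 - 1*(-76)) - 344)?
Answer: 42024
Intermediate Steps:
d*((132 - 1*(-76)) - 344) = -309*((132 - 1*(-76)) - 344) = -309*((132 + 76) - 344) = -309*(208 - 344) = -309*(-136) = 42024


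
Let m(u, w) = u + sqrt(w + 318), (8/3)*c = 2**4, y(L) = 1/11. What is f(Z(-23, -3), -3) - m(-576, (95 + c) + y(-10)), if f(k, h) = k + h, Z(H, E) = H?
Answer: 550 - sqrt(50710)/11 ≈ 529.53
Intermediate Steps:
y(L) = 1/11
c = 6 (c = (3/8)*2**4 = (3/8)*16 = 6)
f(k, h) = h + k
m(u, w) = u + sqrt(318 + w)
f(Z(-23, -3), -3) - m(-576, (95 + c) + y(-10)) = (-3 - 23) - (-576 + sqrt(318 + ((95 + 6) + 1/11))) = -26 - (-576 + sqrt(318 + (101 + 1/11))) = -26 - (-576 + sqrt(318 + 1112/11)) = -26 - (-576 + sqrt(4610/11)) = -26 - (-576 + sqrt(50710)/11) = -26 + (576 - sqrt(50710)/11) = 550 - sqrt(50710)/11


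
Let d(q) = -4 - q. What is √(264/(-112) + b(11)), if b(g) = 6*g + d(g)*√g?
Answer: √(12474 - 2940*√11)/14 ≈ 3.7274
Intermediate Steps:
b(g) = 6*g + √g*(-4 - g) (b(g) = 6*g + (-4 - g)*√g = 6*g + √g*(-4 - g))
√(264/(-112) + b(11)) = √(264/(-112) + (6*11 - √11*(4 + 11))) = √(264*(-1/112) + (66 - 1*√11*15)) = √(-33/14 + (66 - 15*√11)) = √(891/14 - 15*√11)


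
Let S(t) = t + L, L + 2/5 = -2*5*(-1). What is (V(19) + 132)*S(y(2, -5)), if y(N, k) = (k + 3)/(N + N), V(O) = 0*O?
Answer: 6006/5 ≈ 1201.2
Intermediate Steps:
V(O) = 0
L = 48/5 (L = -2/5 - 2*5*(-1) = -2/5 - 10*(-1) = -2/5 + 10 = 48/5 ≈ 9.6000)
y(N, k) = (3 + k)/(2*N) (y(N, k) = (3 + k)/((2*N)) = (3 + k)*(1/(2*N)) = (3 + k)/(2*N))
S(t) = 48/5 + t (S(t) = t + 48/5 = 48/5 + t)
(V(19) + 132)*S(y(2, -5)) = (0 + 132)*(48/5 + (1/2)*(3 - 5)/2) = 132*(48/5 + (1/2)*(1/2)*(-2)) = 132*(48/5 - 1/2) = 132*(91/10) = 6006/5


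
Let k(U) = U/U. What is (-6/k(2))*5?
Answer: -30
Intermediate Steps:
k(U) = 1
(-6/k(2))*5 = (-6/1)*5 = (1*(-6))*5 = -6*5 = -30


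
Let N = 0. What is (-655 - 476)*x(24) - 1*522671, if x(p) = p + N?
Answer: -549815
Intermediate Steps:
x(p) = p (x(p) = p + 0 = p)
(-655 - 476)*x(24) - 1*522671 = (-655 - 476)*24 - 1*522671 = -1131*24 - 522671 = -27144 - 522671 = -549815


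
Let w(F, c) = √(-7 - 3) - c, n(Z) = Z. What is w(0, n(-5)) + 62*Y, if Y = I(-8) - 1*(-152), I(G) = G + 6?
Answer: 9305 + I*√10 ≈ 9305.0 + 3.1623*I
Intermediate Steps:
w(F, c) = -c + I*√10 (w(F, c) = √(-10) - c = I*√10 - c = -c + I*√10)
I(G) = 6 + G
Y = 150 (Y = (6 - 8) - 1*(-152) = -2 + 152 = 150)
w(0, n(-5)) + 62*Y = (-1*(-5) + I*√10) + 62*150 = (5 + I*√10) + 9300 = 9305 + I*√10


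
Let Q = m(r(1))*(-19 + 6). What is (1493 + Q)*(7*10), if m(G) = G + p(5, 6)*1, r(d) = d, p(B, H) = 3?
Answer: 100870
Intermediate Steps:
m(G) = 3 + G (m(G) = G + 3*1 = G + 3 = 3 + G)
Q = -52 (Q = (3 + 1)*(-19 + 6) = 4*(-13) = -52)
(1493 + Q)*(7*10) = (1493 - 52)*(7*10) = 1441*70 = 100870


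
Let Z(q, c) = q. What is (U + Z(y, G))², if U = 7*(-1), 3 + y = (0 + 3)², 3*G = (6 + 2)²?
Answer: 1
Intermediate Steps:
G = 64/3 (G = (6 + 2)²/3 = (⅓)*8² = (⅓)*64 = 64/3 ≈ 21.333)
y = 6 (y = -3 + (0 + 3)² = -3 + 3² = -3 + 9 = 6)
U = -7
(U + Z(y, G))² = (-7 + 6)² = (-1)² = 1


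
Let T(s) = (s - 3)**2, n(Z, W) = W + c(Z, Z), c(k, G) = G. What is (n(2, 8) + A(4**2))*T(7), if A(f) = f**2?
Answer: 4256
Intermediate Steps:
n(Z, W) = W + Z
T(s) = (-3 + s)**2
(n(2, 8) + A(4**2))*T(7) = ((8 + 2) + (4**2)**2)*(-3 + 7)**2 = (10 + 16**2)*4**2 = (10 + 256)*16 = 266*16 = 4256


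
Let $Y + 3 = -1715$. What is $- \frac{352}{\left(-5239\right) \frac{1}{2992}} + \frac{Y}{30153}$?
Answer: $\frac{31747656550}{157971567} \approx 200.97$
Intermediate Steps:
$Y = -1718$ ($Y = -3 - 1715 = -1718$)
$- \frac{352}{\left(-5239\right) \frac{1}{2992}} + \frac{Y}{30153} = - \frac{352}{\left(-5239\right) \frac{1}{2992}} - \frac{1718}{30153} = - \frac{352}{- \frac{5239}{2992}} - \frac{1718}{30153} = \left(-352\right) \left(- \frac{2992}{5239}\right) - \frac{1718}{30153} = \frac{1053184}{5239} - \frac{1718}{30153} = \frac{31747656550}{157971567}$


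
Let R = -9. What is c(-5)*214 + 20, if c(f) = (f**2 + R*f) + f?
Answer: 13930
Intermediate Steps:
c(f) = f**2 - 8*f (c(f) = (f**2 - 9*f) + f = f**2 - 8*f)
c(-5)*214 + 20 = -5*(-8 - 5)*214 + 20 = -5*(-13)*214 + 20 = 65*214 + 20 = 13910 + 20 = 13930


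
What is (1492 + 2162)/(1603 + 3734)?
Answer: 406/593 ≈ 0.68465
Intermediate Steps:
(1492 + 2162)/(1603 + 3734) = 3654/5337 = 3654*(1/5337) = 406/593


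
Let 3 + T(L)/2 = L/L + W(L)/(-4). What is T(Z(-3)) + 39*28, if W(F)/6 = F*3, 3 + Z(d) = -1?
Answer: 1124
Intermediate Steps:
Z(d) = -4 (Z(d) = -3 - 1 = -4)
W(F) = 18*F (W(F) = 6*(F*3) = 6*(3*F) = 18*F)
T(L) = -4 - 9*L (T(L) = -6 + 2*(L/L + (18*L)/(-4)) = -6 + 2*(1 + (18*L)*(-¼)) = -6 + 2*(1 - 9*L/2) = -6 + (2 - 9*L) = -4 - 9*L)
T(Z(-3)) + 39*28 = (-4 - 9*(-4)) + 39*28 = (-4 + 36) + 1092 = 32 + 1092 = 1124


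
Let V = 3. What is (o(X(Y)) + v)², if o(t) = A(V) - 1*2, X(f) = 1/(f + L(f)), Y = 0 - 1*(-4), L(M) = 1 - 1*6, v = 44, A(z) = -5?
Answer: 1369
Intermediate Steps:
L(M) = -5 (L(M) = 1 - 6 = -5)
Y = 4 (Y = 0 + 4 = 4)
X(f) = 1/(-5 + f) (X(f) = 1/(f - 5) = 1/(-5 + f))
o(t) = -7 (o(t) = -5 - 1*2 = -5 - 2 = -7)
(o(X(Y)) + v)² = (-7 + 44)² = 37² = 1369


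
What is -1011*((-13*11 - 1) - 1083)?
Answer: 1240497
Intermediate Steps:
-1011*((-13*11 - 1) - 1083) = -1011*((-143 - 1) - 1083) = -1011*(-144 - 1083) = -1011*(-1227) = 1240497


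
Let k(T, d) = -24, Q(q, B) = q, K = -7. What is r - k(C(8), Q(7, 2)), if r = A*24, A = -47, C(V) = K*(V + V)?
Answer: -1104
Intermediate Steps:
C(V) = -14*V (C(V) = -7*(V + V) = -14*V)
r = -1128 (r = -47*24 = -1128)
r - k(C(8), Q(7, 2)) = -1128 - 1*(-24) = -1128 + 24 = -1104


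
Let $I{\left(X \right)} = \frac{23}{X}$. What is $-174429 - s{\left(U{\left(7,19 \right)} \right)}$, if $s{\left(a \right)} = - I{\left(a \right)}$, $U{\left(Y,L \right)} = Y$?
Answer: $- \frac{1220980}{7} \approx -1.7443 \cdot 10^{5}$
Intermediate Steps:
$s{\left(a \right)} = - \frac{23}{a}$
$-174429 - s{\left(U{\left(7,19 \right)} \right)} = -174429 - - \frac{23}{7} = -174429 + \frac{23}{7} = - \frac{1220980}{7}$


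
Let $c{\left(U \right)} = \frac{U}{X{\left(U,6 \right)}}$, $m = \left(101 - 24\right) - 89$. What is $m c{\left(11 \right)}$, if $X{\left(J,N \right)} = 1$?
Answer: $-132$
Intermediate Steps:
$m = -12$ ($m = 77 - 89 = -12$)
$c{\left(U \right)} = U$ ($c{\left(U \right)} = \frac{U}{1} = U 1 = U$)
$m c{\left(11 \right)} = \left(-12\right) 11 = -132$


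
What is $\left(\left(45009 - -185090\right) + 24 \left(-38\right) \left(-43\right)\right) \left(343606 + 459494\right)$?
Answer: $216286876500$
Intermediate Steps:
$\left(\left(45009 - -185090\right) + 24 \left(-38\right) \left(-43\right)\right) \left(343606 + 459494\right) = \left(\left(45009 + 185090\right) - -39216\right) 803100 = \left(230099 + 39216\right) 803100 = 269315 \cdot 803100 = 216286876500$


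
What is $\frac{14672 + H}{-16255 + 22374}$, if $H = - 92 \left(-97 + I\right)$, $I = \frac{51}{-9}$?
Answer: $\frac{72352}{18357} \approx 3.9414$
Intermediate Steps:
$I = - \frac{17}{3}$ ($I = 51 \left(- \frac{1}{9}\right) = - \frac{17}{3} \approx -5.6667$)
$H = \frac{28336}{3}$ ($H = - 92 \left(-97 - \frac{17}{3}\right) = \left(-92\right) \left(- \frac{308}{3}\right) = \frac{28336}{3} \approx 9445.3$)
$\frac{14672 + H}{-16255 + 22374} = \frac{14672 + \frac{28336}{3}}{-16255 + 22374} = \frac{72352}{3 \cdot 6119} = \frac{72352}{3} \cdot \frac{1}{6119} = \frac{72352}{18357}$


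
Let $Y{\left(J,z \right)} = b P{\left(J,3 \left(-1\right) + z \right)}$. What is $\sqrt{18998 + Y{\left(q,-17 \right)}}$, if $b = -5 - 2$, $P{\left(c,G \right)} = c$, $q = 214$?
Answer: $50 \sqrt{7} \approx 132.29$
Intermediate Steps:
$b = -7$ ($b = -5 - 2 = -7$)
$Y{\left(J,z \right)} = - 7 J$
$\sqrt{18998 + Y{\left(q,-17 \right)}} = \sqrt{18998 - 1498} = \sqrt{17500} = 50 \sqrt{7}$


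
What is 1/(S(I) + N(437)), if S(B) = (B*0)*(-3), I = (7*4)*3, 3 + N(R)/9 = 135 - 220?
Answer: -1/792 ≈ -0.0012626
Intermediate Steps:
N(R) = -792 (N(R) = -27 + 9*(135 - 220) = -27 + 9*(-85) = -27 - 765 = -792)
I = 84 (I = 28*3 = 84)
S(B) = 0 (S(B) = 0*(-3) = 0)
1/(S(I) + N(437)) = 1/(0 - 792) = 1/(-792) = -1/792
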